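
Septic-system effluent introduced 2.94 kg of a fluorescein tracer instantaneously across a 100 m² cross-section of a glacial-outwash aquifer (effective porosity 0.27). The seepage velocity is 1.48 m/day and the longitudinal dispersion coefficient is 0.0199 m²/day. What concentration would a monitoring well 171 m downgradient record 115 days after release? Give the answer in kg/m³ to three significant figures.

0.0189 kg/m³

For an instantaneous plane source, C(x,t) = M/(n_e·A·√(4πDt)) · exp(−(x−vt)²/(4Dt)), with n_e·A the pore (flow) area.
Plume center vt = 1.48 × 115 = 170.2 m, so the well at 171 m is 0.8 m downgradient of the peak.
√(4πDt) = 5.363 m, giving peak height M/(n_e·A·√(4πDt)) = 2.94/(0.27 × 100 × 5.363) = 0.02030 kg/m³.
(x−vt)²/(4Dt) = (0.8)²/(4 × 0.0199 × 115) = 0.06991; exp(−0.06991) = 0.9325.
C = 0.02030 × 0.9325 = 0.0189 kg/m³.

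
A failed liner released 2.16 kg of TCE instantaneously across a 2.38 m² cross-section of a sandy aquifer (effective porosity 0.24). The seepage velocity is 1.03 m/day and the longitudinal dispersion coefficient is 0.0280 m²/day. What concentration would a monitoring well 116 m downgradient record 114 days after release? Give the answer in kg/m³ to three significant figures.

0.510 kg/m³

For an instantaneous plane source, C(x,t) = M/(n_e·A·√(4πDt)) · exp(−(x−vt)²/(4Dt)), with n_e·A the pore (flow) area.
Plume center vt = 1.03 × 114 = 117.42 m, so the well at 116 m is 1.42 m upgradient of the peak.
√(4πDt) = 6.333 m, giving peak height M/(n_e·A·√(4πDt)) = 2.16/(0.24 × 2.38 × 6.333) = 0.5971 kg/m³.
(x−vt)²/(4Dt) = (-1.42)²/(4 × 0.0280 × 114) = 0.1579; exp(−0.1579) = 0.8539.
C = 0.5971 × 0.8539 = 0.510 kg/m³.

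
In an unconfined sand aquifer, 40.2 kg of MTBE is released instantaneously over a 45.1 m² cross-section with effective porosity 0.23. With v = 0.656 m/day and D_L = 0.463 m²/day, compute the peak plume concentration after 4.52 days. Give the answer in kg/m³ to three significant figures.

The peak of an instantaneous 1D plume sits at x = vt; there the Gaussian factor is 1 and C_max = M/(n_e·A·√(4πDt)), where n_e·A is the pore area the mass is dissolved in.
√(4πDt) = √(4π × 0.463 × 4.52) = 5.128 m, so C_max = 40.2/(0.23 × 45.1 × 5.128) = 0.756 kg/m³.

0.756 kg/m³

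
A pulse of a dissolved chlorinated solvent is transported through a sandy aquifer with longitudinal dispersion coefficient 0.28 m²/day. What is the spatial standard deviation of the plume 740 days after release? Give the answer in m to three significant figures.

20.4 m

Dispersive spreading gives a Gaussian with σ² = 2Dt; advection only shifts the center.
σ = √(2 × 0.28 × 740) = 20.4 m.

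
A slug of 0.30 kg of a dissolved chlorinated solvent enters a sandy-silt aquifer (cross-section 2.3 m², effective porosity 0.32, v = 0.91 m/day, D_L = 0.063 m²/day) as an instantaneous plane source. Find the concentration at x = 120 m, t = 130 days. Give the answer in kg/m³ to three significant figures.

0.0368 kg/m³

For an instantaneous plane source, C(x,t) = M/(n_e·A·√(4πDt)) · exp(−(x−vt)²/(4Dt)), with n_e·A the pore (flow) area.
Plume center vt = 0.91 × 130 = 118.3 m, so the well at 120 m is 1.7 m downgradient of the peak.
√(4πDt) = 10.14 m, giving peak height M/(n_e·A·√(4πDt)) = 0.30/(0.32 × 2.3 × 10.14) = 0.04020 kg/m³.
(x−vt)²/(4Dt) = (1.7)²/(4 × 0.063 × 130) = 0.08822; exp(−0.08822) = 0.9156.
C = 0.04020 × 0.9156 = 0.0368 kg/m³.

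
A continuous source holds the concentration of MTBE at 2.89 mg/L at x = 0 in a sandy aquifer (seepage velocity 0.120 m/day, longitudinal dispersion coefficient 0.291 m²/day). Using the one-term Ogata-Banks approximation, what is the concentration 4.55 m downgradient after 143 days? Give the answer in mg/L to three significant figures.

2.65 mg/L

For a continuous step input, C/C₀ ≈ ½·erfc((x−vt)/(2√(Dt))).
vt = 0.120 × 143 = 17.16 m and 2√(Dt) = 2√(0.291 × 143) = 12.90 m.
Argument (x−vt)/(2√(Dt)) = (4.55 − 17.16)/12.90 = -0.9775; ½·erfc(-0.9775) = 0.9166.
C = 2.89 × 0.9166 = 2.65 mg/L.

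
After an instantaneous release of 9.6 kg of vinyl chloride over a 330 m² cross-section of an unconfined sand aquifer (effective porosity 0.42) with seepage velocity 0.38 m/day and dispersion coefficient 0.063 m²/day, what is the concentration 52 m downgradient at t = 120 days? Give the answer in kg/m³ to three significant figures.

For an instantaneous plane source, C(x,t) = M/(n_e·A·√(4πDt)) · exp(−(x−vt)²/(4Dt)), with n_e·A the pore (flow) area.
Plume center vt = 0.38 × 120 = 45.6 m, so the well at 52 m is 6.4 m downgradient of the peak.
√(4πDt) = 9.747 m, giving peak height M/(n_e·A·√(4πDt)) = 9.6/(0.42 × 330 × 9.747) = 0.007106 kg/m³.
(x−vt)²/(4Dt) = (6.4)²/(4 × 0.063 × 120) = 1.354; exp(−1.354) = 0.2582.
C = 0.007106 × 0.2582 = 0.00183 kg/m³.

0.00183 kg/m³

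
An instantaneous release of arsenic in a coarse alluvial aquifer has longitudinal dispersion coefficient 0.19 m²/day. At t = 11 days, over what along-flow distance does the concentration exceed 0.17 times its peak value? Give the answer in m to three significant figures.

The plume is Gaussian with σ = √(2Dt) = √(2 × 0.19 × 11) = 2.045 m.
C/C_peak = exp(−Δx²/(2σ²)) = 0.17 ⇒ Δx = σ·√(−2 ln 0.17) = 2.045 × 1.883 = 3.851 m.
Width = 2Δx = 7.70 m.

7.70 m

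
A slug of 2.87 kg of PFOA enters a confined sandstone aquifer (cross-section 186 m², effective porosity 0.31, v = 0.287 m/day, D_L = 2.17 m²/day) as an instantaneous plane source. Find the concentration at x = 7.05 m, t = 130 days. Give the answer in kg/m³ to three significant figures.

For an instantaneous plane source, C(x,t) = M/(n_e·A·√(4πDt)) · exp(−(x−vt)²/(4Dt)), with n_e·A the pore (flow) area.
Plume center vt = 0.287 × 130 = 37.31 m, so the well at 7.05 m is 30.26 m upgradient of the peak.
√(4πDt) = 59.54 m, giving peak height M/(n_e·A·√(4πDt)) = 2.87/(0.31 × 186 × 59.54) = 0.0008360 kg/m³.
(x−vt)²/(4Dt) = (-30.26)²/(4 × 2.17 × 130) = 0.8115; exp(−0.8115) = 0.4442.
C = 0.0008360 × 0.4442 = 0.000371 kg/m³.

0.000371 kg/m³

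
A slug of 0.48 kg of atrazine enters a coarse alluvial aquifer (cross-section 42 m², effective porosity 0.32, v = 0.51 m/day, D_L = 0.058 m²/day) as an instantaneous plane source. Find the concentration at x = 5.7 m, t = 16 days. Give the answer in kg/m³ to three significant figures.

For an instantaneous plane source, C(x,t) = M/(n_e·A·√(4πDt)) · exp(−(x−vt)²/(4Dt)), with n_e·A the pore (flow) area.
Plume center vt = 0.51 × 16 = 8.16 m, so the well at 5.7 m is 2.46 m upgradient of the peak.
√(4πDt) = 3.415 m, giving peak height M/(n_e·A·√(4πDt)) = 0.48/(0.32 × 42 × 3.415) = 0.01046 kg/m³.
(x−vt)²/(4Dt) = (-2.46)²/(4 × 0.058 × 16) = 1.630; exp(−1.630) = 0.1959.
C = 0.01046 × 0.1959 = 0.00205 kg/m³.

0.00205 kg/m³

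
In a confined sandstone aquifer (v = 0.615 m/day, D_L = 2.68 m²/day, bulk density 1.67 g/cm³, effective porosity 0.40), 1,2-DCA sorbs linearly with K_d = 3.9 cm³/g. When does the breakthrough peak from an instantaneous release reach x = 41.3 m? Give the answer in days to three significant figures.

Retardation factor R = 1 + ρ_b·K_d/n = 1 + 1.67 × 3.9/0.40 = 17.28.
Sorption retards both mechanisms: v_R = v/R = 0.03559 m/day, D_R = D/R = 0.1551 m²/day.
Peak time from v_R²t² + 2D_R t − x² = 0: t = (√(D_R² + v_R²x²) − D_R)/v_R².
√(D_R² + v_R²x²) = √(0.1551² + 0.03559² × 41.3²) = 1.478; v_R² = 0.001267.
t = (1.478 − 0.1551)/0.001267 = 1040 days.

1040 days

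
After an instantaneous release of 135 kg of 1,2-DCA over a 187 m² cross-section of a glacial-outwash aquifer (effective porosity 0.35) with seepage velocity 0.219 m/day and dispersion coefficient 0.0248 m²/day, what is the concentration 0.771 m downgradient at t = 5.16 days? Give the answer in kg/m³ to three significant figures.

1.26 kg/m³

For an instantaneous plane source, C(x,t) = M/(n_e·A·√(4πDt)) · exp(−(x−vt)²/(4Dt)), with n_e·A the pore (flow) area.
Plume center vt = 0.219 × 5.16 = 1.13004 m, so the well at 0.771 m is 0.35904 m upgradient of the peak.
√(4πDt) = 1.268 m, giving peak height M/(n_e·A·√(4πDt)) = 135/(0.35 × 187 × 1.268) = 1.627 kg/m³.
(x−vt)²/(4Dt) = (-0.35904)²/(4 × 0.0248 × 5.16) = 0.2518; exp(−0.2518) = 0.7774.
C = 1.627 × 0.7774 = 1.26 kg/m³.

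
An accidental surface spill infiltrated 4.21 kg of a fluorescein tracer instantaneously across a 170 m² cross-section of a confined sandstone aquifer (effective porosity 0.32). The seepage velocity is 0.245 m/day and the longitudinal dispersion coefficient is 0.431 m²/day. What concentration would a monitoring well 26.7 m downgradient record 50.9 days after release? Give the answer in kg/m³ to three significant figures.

For an instantaneous plane source, C(x,t) = M/(n_e·A·√(4πDt)) · exp(−(x−vt)²/(4Dt)), with n_e·A the pore (flow) area.
Plume center vt = 0.245 × 50.9 = 12.4705 m, so the well at 26.7 m is 14.2295 m downgradient of the peak.
√(4πDt) = 16.60 m, giving peak height M/(n_e·A·√(4πDt)) = 4.21/(0.32 × 170 × 16.60) = 0.004662 kg/m³.
(x−vt)²/(4Dt) = (14.2295)²/(4 × 0.431 × 50.9) = 2.307; exp(−2.307) = 0.09956.
C = 0.004662 × 0.09956 = 0.000464 kg/m³.

0.000464 kg/m³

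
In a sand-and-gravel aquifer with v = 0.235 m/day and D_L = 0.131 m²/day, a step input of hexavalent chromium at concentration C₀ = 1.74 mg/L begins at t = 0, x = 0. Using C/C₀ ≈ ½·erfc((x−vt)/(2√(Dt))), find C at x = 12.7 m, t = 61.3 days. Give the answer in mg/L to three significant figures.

1.16 mg/L

For a continuous step input, C/C₀ ≈ ½·erfc((x−vt)/(2√(Dt))).
vt = 0.235 × 61.3 = 14.4055 m and 2√(Dt) = 2√(0.131 × 61.3) = 5.668 m.
Argument (x−vt)/(2√(Dt)) = (12.7 − 14.4055)/5.668 = -0.3009; ½·erfc(-0.3009) = 0.6648.
C = 1.74 × 0.6648 = 1.16 mg/L.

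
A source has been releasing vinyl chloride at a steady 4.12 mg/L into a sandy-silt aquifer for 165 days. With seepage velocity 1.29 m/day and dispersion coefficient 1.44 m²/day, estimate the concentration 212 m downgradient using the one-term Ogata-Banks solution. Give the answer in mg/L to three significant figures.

For a continuous step input, C/C₀ ≈ ½·erfc((x−vt)/(2√(Dt))).
vt = 1.29 × 165 = 212.85 m and 2√(Dt) = 2√(1.44 × 165) = 30.83 m.
Argument (x−vt)/(2√(Dt)) = (212 − 212.85)/30.83 = -0.02757; ½·erfc(-0.02757) = 0.5156.
C = 4.12 × 0.5156 = 2.12 mg/L.

2.12 mg/L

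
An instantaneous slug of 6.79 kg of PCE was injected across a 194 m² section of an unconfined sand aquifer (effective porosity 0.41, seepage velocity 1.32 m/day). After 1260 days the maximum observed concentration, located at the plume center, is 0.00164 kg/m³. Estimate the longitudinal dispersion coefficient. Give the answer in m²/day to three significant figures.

At the plume center C_max = M/(n_e·A·√(4πDt)), so D = M²/(4πt·(n_e·A·C_max)²).
n_e·A·C_max = 0.41 × 194 × 0.00164 = 0.1304 kg/m.
D = 6.79²/(4π × 1260 × 0.1304²) = 0.171 m²/day.

0.171 m²/day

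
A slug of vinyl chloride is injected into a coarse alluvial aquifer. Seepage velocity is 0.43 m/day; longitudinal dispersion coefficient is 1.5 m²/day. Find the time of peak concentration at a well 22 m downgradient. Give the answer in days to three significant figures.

43.7 days

For the 1D instantaneous-source solution, setting ∂C/∂t = 0 at fixed x gives v²t² + 2Dt − x² = 0, so t = (√(D² + v²x²) − D)/v².
√(D² + v²x²) = √(1.5² + 0.43² × 22²) = 9.578; v² = 0.1849.
t = (9.578 − 1.5)/0.1849 = 43.7 days (vs. the pure-advection estimate x/v = 51.2 d).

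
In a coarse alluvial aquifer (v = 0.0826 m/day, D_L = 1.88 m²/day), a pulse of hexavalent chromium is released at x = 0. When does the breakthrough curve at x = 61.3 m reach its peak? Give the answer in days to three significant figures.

For the 1D instantaneous-source solution, setting ∂C/∂t = 0 at fixed x gives v²t² + 2Dt − x² = 0, so t = (√(D² + v²x²) − D)/v².
√(D² + v²x²) = √(1.88² + 0.0826² × 61.3²) = 5.401; v² = 0.00682276.
t = (5.401 − 1.88)/0.00682276 = 516 days (vs. the pure-advection estimate x/v = 742 d).

516 days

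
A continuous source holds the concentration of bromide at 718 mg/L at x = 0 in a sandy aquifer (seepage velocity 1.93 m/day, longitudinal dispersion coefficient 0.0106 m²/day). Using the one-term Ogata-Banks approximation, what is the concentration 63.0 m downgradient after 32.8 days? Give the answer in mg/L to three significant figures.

For a continuous step input, C/C₀ ≈ ½·erfc((x−vt)/(2√(Dt))).
vt = 1.93 × 32.8 = 63.304 m and 2√(Dt) = 2√(0.0106 × 32.8) = 1.179 m.
Argument (x−vt)/(2√(Dt)) = (63.0 − 63.304)/1.179 = -0.2578; ½·erfc(-0.2578) = 0.6423.
C = 718 × 0.6423 = 461 mg/L.

461 mg/L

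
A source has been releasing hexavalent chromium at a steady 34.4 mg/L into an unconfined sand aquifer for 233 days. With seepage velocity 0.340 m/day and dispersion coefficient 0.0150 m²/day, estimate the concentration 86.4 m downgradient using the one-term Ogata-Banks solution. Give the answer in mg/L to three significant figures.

For a continuous step input, C/C₀ ≈ ½·erfc((x−vt)/(2√(Dt))).
vt = 0.340 × 233 = 79.22 m and 2√(Dt) = 2√(0.0150 × 233) = 3.739 m.
Argument (x−vt)/(2√(Dt)) = (86.4 − 79.22)/3.739 = 1.920; ½·erfc(1.920) = 0.003311.
C = 34.4 × 0.003311 = 0.114 mg/L.

0.114 mg/L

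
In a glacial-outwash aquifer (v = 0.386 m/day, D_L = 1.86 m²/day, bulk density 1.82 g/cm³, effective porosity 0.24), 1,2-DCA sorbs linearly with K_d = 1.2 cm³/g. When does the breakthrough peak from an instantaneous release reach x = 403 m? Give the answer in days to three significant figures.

Retardation factor R = 1 + ρ_b·K_d/n = 1 + 1.82 × 1.2/0.24 = 10.10.
Sorption retards both mechanisms: v_R = v/R = 0.03822 m/day, D_R = D/R = 0.1842 m²/day.
Peak time from v_R²t² + 2D_R t − x² = 0: t = (√(D_R² + v_R²x²) − D_R)/v_R².
√(D_R² + v_R²x²) = √(0.1842² + 0.03822² × 403²) = 15.40; v_R² = 0.001461.
t = (15.40 − 0.1842)/0.001461 = 10400 days.

10400 days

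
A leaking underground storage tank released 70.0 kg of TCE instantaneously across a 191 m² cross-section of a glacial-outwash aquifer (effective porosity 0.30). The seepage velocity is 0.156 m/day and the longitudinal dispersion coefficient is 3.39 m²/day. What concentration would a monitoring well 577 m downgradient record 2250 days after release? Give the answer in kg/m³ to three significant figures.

0.000740 kg/m³

For an instantaneous plane source, C(x,t) = M/(n_e·A·√(4πDt)) · exp(−(x−vt)²/(4Dt)), with n_e·A the pore (flow) area.
Plume center vt = 0.156 × 2250 = 351 m, so the well at 577 m is 226 m downgradient of the peak.
√(4πDt) = 309.6 m, giving peak height M/(n_e·A·√(4πDt)) = 70.0/(0.30 × 191 × 309.6) = 0.003946 kg/m³.
(x−vt)²/(4Dt) = (226)²/(4 × 3.39 × 2250) = 1.674; exp(−1.674) = 0.1875.
C = 0.003946 × 0.1875 = 0.000740 kg/m³.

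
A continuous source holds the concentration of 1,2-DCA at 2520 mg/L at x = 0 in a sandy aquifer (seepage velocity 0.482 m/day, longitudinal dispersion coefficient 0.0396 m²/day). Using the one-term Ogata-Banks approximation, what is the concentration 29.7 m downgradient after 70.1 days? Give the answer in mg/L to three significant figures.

2420 mg/L

For a continuous step input, C/C₀ ≈ ½·erfc((x−vt)/(2√(Dt))).
vt = 0.482 × 70.1 = 33.7882 m and 2√(Dt) = 2√(0.0396 × 70.1) = 3.332 m.
Argument (x−vt)/(2√(Dt)) = (29.7 − 33.7882)/3.332 = -1.227; ½·erfc(-1.227) = 0.9587.
C = 2520 × 0.9587 = 2420 mg/L.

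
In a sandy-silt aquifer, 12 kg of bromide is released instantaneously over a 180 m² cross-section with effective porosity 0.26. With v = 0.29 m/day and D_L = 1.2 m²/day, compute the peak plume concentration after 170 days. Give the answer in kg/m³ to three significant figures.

0.00506 kg/m³

The peak of an instantaneous 1D plume sits at x = vt; there the Gaussian factor is 1 and C_max = M/(n_e·A·√(4πDt)), where n_e·A is the pore area the mass is dissolved in.
√(4πDt) = √(4π × 1.2 × 170) = 50.63 m, so C_max = 12/(0.26 × 180 × 50.63) = 0.00506 kg/m³.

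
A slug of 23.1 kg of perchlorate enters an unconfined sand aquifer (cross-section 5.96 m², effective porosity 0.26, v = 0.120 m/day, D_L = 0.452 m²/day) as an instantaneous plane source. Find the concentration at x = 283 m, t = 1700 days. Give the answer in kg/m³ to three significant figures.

For an instantaneous plane source, C(x,t) = M/(n_e·A·√(4πDt)) · exp(−(x−vt)²/(4Dt)), with n_e·A the pore (flow) area.
Plume center vt = 0.120 × 1700 = 204 m, so the well at 283 m is 79 m downgradient of the peak.
√(4πDt) = 98.26 m, giving peak height M/(n_e·A·√(4πDt)) = 23.1/(0.26 × 5.96 × 98.26) = 0.1517 kg/m³.
(x−vt)²/(4Dt) = (79)²/(4 × 0.452 × 1700) = 2.031; exp(−2.031) = 0.1312.
C = 0.1517 × 0.1312 = 0.0199 kg/m³.

0.0199 kg/m³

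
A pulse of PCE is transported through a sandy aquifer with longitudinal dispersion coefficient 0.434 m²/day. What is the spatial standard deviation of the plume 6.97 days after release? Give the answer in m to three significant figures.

2.46 m

Dispersive spreading gives a Gaussian with σ² = 2Dt; advection only shifts the center.
σ = √(2 × 0.434 × 6.97) = 2.46 m.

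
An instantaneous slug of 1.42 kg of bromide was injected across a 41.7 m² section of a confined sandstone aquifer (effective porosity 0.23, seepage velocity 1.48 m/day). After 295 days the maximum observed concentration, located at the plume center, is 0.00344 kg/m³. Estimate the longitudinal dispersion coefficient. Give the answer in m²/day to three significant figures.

0.500 m²/day

At the plume center C_max = M/(n_e·A·√(4πDt)), so D = M²/(4πt·(n_e·A·C_max)²).
n_e·A·C_max = 0.23 × 41.7 × 0.00344 = 0.03299 kg/m.
D = 1.42²/(4π × 295 × 0.03299²) = 0.500 m²/day.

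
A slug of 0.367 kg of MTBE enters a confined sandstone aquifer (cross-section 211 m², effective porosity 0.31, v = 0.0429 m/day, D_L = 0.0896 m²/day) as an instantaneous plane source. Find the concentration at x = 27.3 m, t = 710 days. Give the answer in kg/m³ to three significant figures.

0.000191 kg/m³

For an instantaneous plane source, C(x,t) = M/(n_e·A·√(4πDt)) · exp(−(x−vt)²/(4Dt)), with n_e·A the pore (flow) area.
Plume center vt = 0.0429 × 710 = 30.459 m, so the well at 27.3 m is 3.159 m upgradient of the peak.
√(4πDt) = 28.27 m, giving peak height M/(n_e·A·√(4πDt)) = 0.367/(0.31 × 211 × 28.27) = 0.0001985 kg/m³.
(x−vt)²/(4Dt) = (-3.159)²/(4 × 0.0896 × 710) = 0.03922; exp(−0.03922) = 0.9615.
C = 0.0001985 × 0.9615 = 0.000191 kg/m³.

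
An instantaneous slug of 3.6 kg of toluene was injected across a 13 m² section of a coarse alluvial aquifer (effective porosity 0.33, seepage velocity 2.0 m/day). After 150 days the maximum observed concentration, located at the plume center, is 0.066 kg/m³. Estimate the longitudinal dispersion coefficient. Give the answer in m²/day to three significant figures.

At the plume center C_max = M/(n_e·A·√(4πDt)), so D = M²/(4πt·(n_e·A·C_max)²).
n_e·A·C_max = 0.33 × 13 × 0.066 = 0.2831 kg/m.
D = 3.6²/(4π × 150 × 0.2831²) = 0.0858 m²/day.

0.0858 m²/day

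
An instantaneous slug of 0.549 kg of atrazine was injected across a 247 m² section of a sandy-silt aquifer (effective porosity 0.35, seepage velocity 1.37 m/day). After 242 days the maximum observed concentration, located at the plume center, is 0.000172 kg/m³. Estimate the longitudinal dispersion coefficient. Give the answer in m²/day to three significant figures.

At the plume center C_max = M/(n_e·A·√(4πDt)), so D = M²/(4πt·(n_e·A·C_max)²).
n_e·A·C_max = 0.35 × 247 × 0.000172 = 0.01487 kg/m.
D = 0.549²/(4π × 242 × 0.01487²) = 0.448 m²/day.

0.448 m²/day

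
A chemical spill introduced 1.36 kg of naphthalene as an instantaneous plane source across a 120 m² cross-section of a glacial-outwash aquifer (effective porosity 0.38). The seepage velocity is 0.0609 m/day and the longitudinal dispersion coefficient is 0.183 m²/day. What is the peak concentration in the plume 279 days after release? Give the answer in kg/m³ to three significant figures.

The peak of an instantaneous 1D plume sits at x = vt; there the Gaussian factor is 1 and C_max = M/(n_e·A·√(4πDt)), where n_e·A is the pore area the mass is dissolved in.
√(4πDt) = √(4π × 0.183 × 279) = 25.33 m, so C_max = 1.36/(0.38 × 120 × 25.33) = 0.00118 kg/m³.

0.00118 kg/m³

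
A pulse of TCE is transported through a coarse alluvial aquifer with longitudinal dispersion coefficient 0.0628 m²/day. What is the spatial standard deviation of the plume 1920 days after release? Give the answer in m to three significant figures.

15.5 m

Dispersive spreading gives a Gaussian with σ² = 2Dt; advection only shifts the center.
σ = √(2 × 0.0628 × 1920) = 15.5 m.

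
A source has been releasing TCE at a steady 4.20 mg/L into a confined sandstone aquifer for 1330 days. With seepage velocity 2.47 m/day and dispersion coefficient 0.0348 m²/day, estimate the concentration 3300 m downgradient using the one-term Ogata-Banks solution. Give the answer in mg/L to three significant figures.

For a continuous step input, C/C₀ ≈ ½·erfc((x−vt)/(2√(Dt))).
vt = 2.47 × 1330 = 3285.1 m and 2√(Dt) = 2√(0.0348 × 1330) = 13.61 m.
Argument (x−vt)/(2√(Dt)) = (3300 − 3285.1)/13.61 = 1.095; ½·erfc(1.095) = 0.06074.
C = 4.20 × 0.06074 = 0.255 mg/L.

0.255 mg/L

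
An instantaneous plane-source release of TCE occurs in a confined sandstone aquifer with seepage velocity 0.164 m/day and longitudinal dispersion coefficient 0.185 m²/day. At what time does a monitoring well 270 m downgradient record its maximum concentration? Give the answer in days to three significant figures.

1640 days

For the 1D instantaneous-source solution, setting ∂C/∂t = 0 at fixed x gives v²t² + 2Dt − x² = 0, so t = (√(D² + v²x²) − D)/v².
√(D² + v²x²) = √(0.185² + 0.164² × 270²) = 44.28; v² = 0.026896.
t = (44.28 − 0.185)/0.026896 = 1640 days (vs. the pure-advection estimate x/v = 1650 d).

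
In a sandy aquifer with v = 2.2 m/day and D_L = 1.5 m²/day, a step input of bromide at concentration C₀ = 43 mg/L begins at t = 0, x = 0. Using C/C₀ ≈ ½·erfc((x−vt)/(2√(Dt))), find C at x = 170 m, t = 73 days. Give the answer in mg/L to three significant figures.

For a continuous step input, C/C₀ ≈ ½·erfc((x−vt)/(2√(Dt))).
vt = 2.2 × 73 = 160.6 m and 2√(Dt) = 2√(1.5 × 73) = 20.93 m.
Argument (x−vt)/(2√(Dt)) = (170 − 160.6)/20.93 = 0.4491; ½·erfc(0.4491) = 0.2627.
C = 43 × 0.2627 = 11.3 mg/L.

11.3 mg/L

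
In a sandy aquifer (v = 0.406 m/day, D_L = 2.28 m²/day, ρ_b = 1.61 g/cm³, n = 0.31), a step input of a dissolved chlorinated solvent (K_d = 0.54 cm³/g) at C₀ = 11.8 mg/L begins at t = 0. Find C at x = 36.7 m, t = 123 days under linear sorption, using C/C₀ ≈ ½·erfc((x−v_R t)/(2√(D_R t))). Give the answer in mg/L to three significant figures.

Retardation factor R = 1 + ρ_b·K_d/n = 1 + 1.61 × 0.54/0.31 = 3.805.
Sorption retards both mechanisms: v_R = v/R = 0.1067 m/day, D_R = D/R = 0.5992 m²/day.
v_R·t = 0.1067 × 123 = 13.1241 m; 2√(D_R t) = 17.17 m; argument = (36.7 − 13.1241)/17.17 = 1.373.
C = C₀ × ½·erfc(1.373) = 11.8 × 0.02609 = 0.308 mg/L.

0.308 mg/L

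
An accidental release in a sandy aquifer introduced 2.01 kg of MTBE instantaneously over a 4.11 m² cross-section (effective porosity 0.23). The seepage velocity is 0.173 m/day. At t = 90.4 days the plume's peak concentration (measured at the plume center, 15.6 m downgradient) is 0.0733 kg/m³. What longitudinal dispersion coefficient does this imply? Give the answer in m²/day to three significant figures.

0.741 m²/day

At the plume center C_max = M/(n_e·A·√(4πDt)), so D = M²/(4πt·(n_e·A·C_max)²).
n_e·A·C_max = 0.23 × 4.11 × 0.0733 = 0.06929 kg/m.
D = 2.01²/(4π × 90.4 × 0.06929²) = 0.741 m²/day.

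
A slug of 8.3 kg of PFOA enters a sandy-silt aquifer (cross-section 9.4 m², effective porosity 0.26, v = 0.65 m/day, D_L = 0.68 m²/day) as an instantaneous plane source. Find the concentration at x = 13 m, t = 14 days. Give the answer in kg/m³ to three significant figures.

0.208 kg/m³

For an instantaneous plane source, C(x,t) = M/(n_e·A·√(4πDt)) · exp(−(x−vt)²/(4Dt)), with n_e·A the pore (flow) area.
Plume center vt = 0.65 × 14 = 9.1 m, so the well at 13 m is 3.9 m downgradient of the peak.
√(4πDt) = 10.94 m, giving peak height M/(n_e·A·√(4πDt)) = 8.3/(0.26 × 9.4 × 10.94) = 0.3104 kg/m³.
(x−vt)²/(4Dt) = (3.9)²/(4 × 0.68 × 14) = 0.3994; exp(−0.3994) = 0.6707.
C = 0.3104 × 0.6707 = 0.208 kg/m³.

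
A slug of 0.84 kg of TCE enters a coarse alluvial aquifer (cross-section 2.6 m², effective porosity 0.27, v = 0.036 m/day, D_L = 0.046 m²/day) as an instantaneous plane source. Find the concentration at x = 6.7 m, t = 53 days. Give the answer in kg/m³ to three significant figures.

0.0205 kg/m³

For an instantaneous plane source, C(x,t) = M/(n_e·A·√(4πDt)) · exp(−(x−vt)²/(4Dt)), with n_e·A the pore (flow) area.
Plume center vt = 0.036 × 53 = 1.908 m, so the well at 6.7 m is 4.792 m downgradient of the peak.
√(4πDt) = 5.535 m, giving peak height M/(n_e·A·√(4πDt)) = 0.84/(0.27 × 2.6 × 5.535) = 0.2162 kg/m³.
(x−vt)²/(4Dt) = (4.792)²/(4 × 0.046 × 53) = 2.355; exp(−2.355) = 0.09489.
C = 0.2162 × 0.09489 = 0.0205 kg/m³.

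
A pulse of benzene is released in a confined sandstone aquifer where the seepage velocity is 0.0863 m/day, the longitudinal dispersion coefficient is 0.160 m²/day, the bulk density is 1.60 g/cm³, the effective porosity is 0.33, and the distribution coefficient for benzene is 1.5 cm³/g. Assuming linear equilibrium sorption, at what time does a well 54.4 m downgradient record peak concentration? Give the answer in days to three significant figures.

5040 days

Retardation factor R = 1 + ρ_b·K_d/n = 1 + 1.60 × 1.5/0.33 = 8.273.
Sorption retards both mechanisms: v_R = v/R = 0.01043 m/day, D_R = D/R = 0.01934 m²/day.
Peak time from v_R²t² + 2D_R t − x² = 0: t = (√(D_R² + v_R²x²) − D_R)/v_R².
√(D_R² + v_R²x²) = √(0.01934² + 0.01043² × 54.4²) = 0.5677; v_R² = 0.0001088.
t = (0.5677 − 0.01934)/0.0001088 = 5040 days.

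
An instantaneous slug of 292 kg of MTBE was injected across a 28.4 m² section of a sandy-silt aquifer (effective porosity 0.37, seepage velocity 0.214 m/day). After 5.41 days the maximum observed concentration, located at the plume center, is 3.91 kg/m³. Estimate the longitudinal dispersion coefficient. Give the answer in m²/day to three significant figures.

At the plume center C_max = M/(n_e·A·√(4πDt)), so D = M²/(4πt·(n_e·A·C_max)²).
n_e·A·C_max = 0.37 × 28.4 × 3.91 = 41.09 kg/m.
D = 292²/(4π × 5.41 × 41.09²) = 0.743 m²/day.

0.743 m²/day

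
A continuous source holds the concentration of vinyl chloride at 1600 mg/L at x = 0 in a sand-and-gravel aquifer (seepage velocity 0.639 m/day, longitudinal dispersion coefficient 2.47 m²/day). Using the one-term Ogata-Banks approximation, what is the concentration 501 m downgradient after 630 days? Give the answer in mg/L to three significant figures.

For a continuous step input, C/C₀ ≈ ½·erfc((x−vt)/(2√(Dt))).
vt = 0.639 × 630 = 402.57 m and 2√(Dt) = 2√(2.47 × 630) = 78.89 m.
Argument (x−vt)/(2√(Dt)) = (501 − 402.57)/78.89 = 1.248; ½·erfc(1.248) = 0.03879.
C = 1600 × 0.03879 = 62.1 mg/L.

62.1 mg/L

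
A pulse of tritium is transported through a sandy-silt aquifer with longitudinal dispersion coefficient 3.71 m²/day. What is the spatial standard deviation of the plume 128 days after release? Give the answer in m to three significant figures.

Dispersive spreading gives a Gaussian with σ² = 2Dt; advection only shifts the center.
σ = √(2 × 3.71 × 128) = 30.8 m.

30.8 m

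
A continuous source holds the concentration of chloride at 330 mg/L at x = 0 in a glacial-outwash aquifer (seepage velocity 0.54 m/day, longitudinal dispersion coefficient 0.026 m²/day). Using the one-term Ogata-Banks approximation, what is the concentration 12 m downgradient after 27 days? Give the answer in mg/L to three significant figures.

For a continuous step input, C/C₀ ≈ ½·erfc((x−vt)/(2√(Dt))).
vt = 0.54 × 27 = 14.58 m and 2√(Dt) = 2√(0.026 × 27) = 1.676 m.
Argument (x−vt)/(2√(Dt)) = (12 − 14.58)/1.676 = -1.539; ½·erfc(-1.539) = 0.9852.
C = 330 × 0.9852 = 325 mg/L.

325 mg/L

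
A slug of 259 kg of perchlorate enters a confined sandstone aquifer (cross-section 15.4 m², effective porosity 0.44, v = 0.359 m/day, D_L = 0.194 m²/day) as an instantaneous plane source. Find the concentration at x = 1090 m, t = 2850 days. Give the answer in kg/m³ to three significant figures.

For an instantaneous plane source, C(x,t) = M/(n_e·A·√(4πDt)) · exp(−(x−vt)²/(4Dt)), with n_e·A the pore (flow) area.
Plume center vt = 0.359 × 2850 = 1023.15 m, so the well at 1090 m is 66.85 m downgradient of the peak.
√(4πDt) = 83.35 m, giving peak height M/(n_e·A·√(4πDt)) = 259/(0.44 × 15.4 × 83.35) = 0.4586 kg/m³.
(x−vt)²/(4Dt) = (66.85)²/(4 × 0.194 × 2850) = 2.021; exp(−2.021) = 0.1325.
C = 0.4586 × 0.1325 = 0.0608 kg/m³.

0.0608 kg/m³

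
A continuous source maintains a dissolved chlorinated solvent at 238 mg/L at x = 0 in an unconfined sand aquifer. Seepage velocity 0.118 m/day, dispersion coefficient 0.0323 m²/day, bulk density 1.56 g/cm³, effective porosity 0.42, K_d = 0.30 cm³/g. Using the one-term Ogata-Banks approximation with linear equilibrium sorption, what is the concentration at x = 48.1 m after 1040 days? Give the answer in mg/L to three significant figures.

Retardation factor R = 1 + ρ_b·K_d/n = 1 + 1.56 × 0.30/0.42 = 2.114.
Sorption retards both mechanisms: v_R = v/R = 0.05582 m/day, D_R = D/R = 0.01528 m²/day.
v_R·t = 0.05582 × 1040 = 58.0528 m; 2√(D_R t) = 7.973 m; argument = (48.1 − 58.0528)/7.973 = -1.248.
C = C₀ × ½·erfc(-1.248) = 238 × 0.9612 = 229 mg/L.

229 mg/L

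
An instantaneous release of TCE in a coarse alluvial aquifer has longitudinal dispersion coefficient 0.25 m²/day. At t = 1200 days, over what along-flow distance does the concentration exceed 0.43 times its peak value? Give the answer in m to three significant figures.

The plume is Gaussian with σ = √(2Dt) = √(2 × 0.25 × 1200) = 24.49 m.
C/C_peak = exp(−Δx²/(2σ²)) = 0.43 ⇒ Δx = σ·√(−2 ln 0.43) = 24.49 × 1.299 = 31.81 m.
Width = 2Δx = 63.6 m.

63.6 m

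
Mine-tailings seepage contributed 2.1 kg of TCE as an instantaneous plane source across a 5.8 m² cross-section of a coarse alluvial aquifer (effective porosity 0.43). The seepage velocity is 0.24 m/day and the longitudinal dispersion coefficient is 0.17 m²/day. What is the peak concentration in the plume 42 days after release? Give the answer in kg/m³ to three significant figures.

0.0889 kg/m³

The peak of an instantaneous 1D plume sits at x = vt; there the Gaussian factor is 1 and C_max = M/(n_e·A·√(4πDt)), where n_e·A is the pore area the mass is dissolved in.
√(4πDt) = √(4π × 0.17 × 42) = 9.472 m, so C_max = 2.1/(0.43 × 5.8 × 9.472) = 0.0889 kg/m³.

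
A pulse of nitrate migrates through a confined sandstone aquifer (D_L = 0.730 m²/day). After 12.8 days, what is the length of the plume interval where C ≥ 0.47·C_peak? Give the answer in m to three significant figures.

10.6 m

The plume is Gaussian with σ = √(2Dt) = √(2 × 0.730 × 12.8) = 4.323 m.
C/C_peak = exp(−Δx²/(2σ²)) = 0.47 ⇒ Δx = σ·√(−2 ln 0.47) = 4.323 × 1.229 = 5.313 m.
Width = 2Δx = 10.6 m.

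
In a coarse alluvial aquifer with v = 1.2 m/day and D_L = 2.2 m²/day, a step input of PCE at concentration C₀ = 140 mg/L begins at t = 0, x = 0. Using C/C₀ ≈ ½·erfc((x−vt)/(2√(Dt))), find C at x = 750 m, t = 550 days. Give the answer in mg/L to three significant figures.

For a continuous step input, C/C₀ ≈ ½·erfc((x−vt)/(2√(Dt))).
vt = 1.2 × 550 = 660 m and 2√(Dt) = 2√(2.2 × 550) = 69.57 m.
Argument (x−vt)/(2√(Dt)) = (750 − 660)/69.57 = 1.294; ½·erfc(1.294) = 0.03363.
C = 140 × 0.03363 = 4.71 mg/L.

4.71 mg/L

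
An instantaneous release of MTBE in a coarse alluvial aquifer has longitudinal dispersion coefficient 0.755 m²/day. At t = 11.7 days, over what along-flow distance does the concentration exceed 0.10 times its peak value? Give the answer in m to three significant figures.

The plume is Gaussian with σ = √(2Dt) = √(2 × 0.755 × 11.7) = 4.203 m.
C/C_peak = exp(−Δx²/(2σ²)) = 0.10 ⇒ Δx = σ·√(−2 ln 0.10) = 4.203 × 2.146 = 9.020 m.
Width = 2Δx = 18.0 m.

18.0 m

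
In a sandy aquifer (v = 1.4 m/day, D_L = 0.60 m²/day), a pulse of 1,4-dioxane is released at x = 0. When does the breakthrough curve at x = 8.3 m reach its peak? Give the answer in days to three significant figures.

For the 1D instantaneous-source solution, setting ∂C/∂t = 0 at fixed x gives v²t² + 2Dt − x² = 0, so t = (√(D² + v²x²) − D)/v².
√(D² + v²x²) = √(0.60² + 1.4² × 8.3²) = 11.64; v² = 1.96.
t = (11.64 − 0.60)/1.96 = 5.63 days (vs. the pure-advection estimate x/v = 5.93 d).

5.63 days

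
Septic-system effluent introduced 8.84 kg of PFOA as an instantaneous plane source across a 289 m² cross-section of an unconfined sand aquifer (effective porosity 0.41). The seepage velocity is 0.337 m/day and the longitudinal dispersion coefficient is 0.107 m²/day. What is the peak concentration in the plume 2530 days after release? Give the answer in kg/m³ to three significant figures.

The peak of an instantaneous 1D plume sits at x = vt; there the Gaussian factor is 1 and C_max = M/(n_e·A·√(4πDt)), where n_e·A is the pore area the mass is dissolved in.
√(4πDt) = √(4π × 0.107 × 2530) = 58.33 m, so C_max = 8.84/(0.41 × 289 × 58.33) = 0.00128 kg/m³.

0.00128 kg/m³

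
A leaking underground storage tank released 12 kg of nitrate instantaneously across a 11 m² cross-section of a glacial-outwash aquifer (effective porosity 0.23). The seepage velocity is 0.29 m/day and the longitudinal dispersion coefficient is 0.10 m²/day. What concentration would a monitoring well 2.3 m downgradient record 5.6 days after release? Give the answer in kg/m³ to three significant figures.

For an instantaneous plane source, C(x,t) = M/(n_e·A·√(4πDt)) · exp(−(x−vt)²/(4Dt)), with n_e·A the pore (flow) area.
Plume center vt = 0.29 × 5.6 = 1.624 m, so the well at 2.3 m is 0.676 m downgradient of the peak.
√(4πDt) = 2.653 m, giving peak height M/(n_e·A·√(4πDt)) = 12/(0.23 × 11 × 2.653) = 1.788 kg/m³.
(x−vt)²/(4Dt) = (0.676)²/(4 × 0.10 × 5.6) = 0.2040; exp(−0.2040) = 0.8155.
C = 1.788 × 0.8155 = 1.46 kg/m³.

1.46 kg/m³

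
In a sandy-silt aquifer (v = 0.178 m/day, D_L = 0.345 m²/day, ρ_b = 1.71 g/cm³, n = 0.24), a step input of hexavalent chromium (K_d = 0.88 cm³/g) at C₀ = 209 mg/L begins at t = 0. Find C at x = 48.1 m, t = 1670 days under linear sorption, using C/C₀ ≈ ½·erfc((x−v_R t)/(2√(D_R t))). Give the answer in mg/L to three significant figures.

Retardation factor R = 1 + ρ_b·K_d/n = 1 + 1.71 × 0.88/0.24 = 7.270.
Sorption retards both mechanisms: v_R = v/R = 0.02448 m/day, D_R = D/R = 0.04746 m²/day.
v_R·t = 0.02448 × 1670 = 40.8816 m; 2√(D_R t) = 17.81 m; argument = (48.1 − 40.8816)/17.81 = 0.4053.
C = C₀ × ½·erfc(0.4053) = 209 × 0.2833 = 59.2 mg/L.

59.2 mg/L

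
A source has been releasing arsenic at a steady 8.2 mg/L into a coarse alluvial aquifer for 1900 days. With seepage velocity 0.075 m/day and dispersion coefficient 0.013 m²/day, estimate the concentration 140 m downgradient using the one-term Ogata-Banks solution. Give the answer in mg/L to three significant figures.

For a continuous step input, C/C₀ ≈ ½·erfc((x−vt)/(2√(Dt))).
vt = 0.075 × 1900 = 142.5 m and 2√(Dt) = 2√(0.013 × 1900) = 9.940 m.
Argument (x−vt)/(2√(Dt)) = (140 − 142.5)/9.940 = -0.2515; ½·erfc(-0.2515) = 0.6390.
C = 8.2 × 0.6390 = 5.24 mg/L.

5.24 mg/L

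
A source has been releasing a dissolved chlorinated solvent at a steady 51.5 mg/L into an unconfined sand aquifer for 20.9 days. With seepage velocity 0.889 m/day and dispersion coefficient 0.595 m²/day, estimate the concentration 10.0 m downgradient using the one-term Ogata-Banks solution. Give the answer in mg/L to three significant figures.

49.3 mg/L

For a continuous step input, C/C₀ ≈ ½·erfc((x−vt)/(2√(Dt))).
vt = 0.889 × 20.9 = 18.5801 m and 2√(Dt) = 2√(0.595 × 20.9) = 7.053 m.
Argument (x−vt)/(2√(Dt)) = (10.0 − 18.5801)/7.053 = -1.217; ½·erfc(-1.217) = 0.9574.
C = 51.5 × 0.9574 = 49.3 mg/L.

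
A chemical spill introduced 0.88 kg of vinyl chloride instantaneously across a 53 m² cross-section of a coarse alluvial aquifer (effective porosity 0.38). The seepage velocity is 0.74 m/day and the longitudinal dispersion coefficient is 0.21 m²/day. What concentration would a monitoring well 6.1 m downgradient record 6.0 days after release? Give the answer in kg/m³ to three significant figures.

For an instantaneous plane source, C(x,t) = M/(n_e·A·√(4πDt)) · exp(−(x−vt)²/(4Dt)), with n_e·A the pore (flow) area.
Plume center vt = 0.74 × 6.0 = 4.44 m, so the well at 6.1 m is 1.66 m downgradient of the peak.
√(4πDt) = 3.979 m, giving peak height M/(n_e·A·√(4πDt)) = 0.88/(0.38 × 53 × 3.979) = 0.01098 kg/m³.
(x−vt)²/(4Dt) = (1.66)²/(4 × 0.21 × 6.0) = 0.5467; exp(−0.5467) = 0.5789.
C = 0.01098 × 0.5789 = 0.00636 kg/m³.

0.00636 kg/m³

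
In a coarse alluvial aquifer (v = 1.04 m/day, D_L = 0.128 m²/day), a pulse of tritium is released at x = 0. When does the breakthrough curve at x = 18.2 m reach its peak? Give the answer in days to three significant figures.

17.4 days

For the 1D instantaneous-source solution, setting ∂C/∂t = 0 at fixed x gives v²t² + 2Dt − x² = 0, so t = (√(D² + v²x²) − D)/v².
√(D² + v²x²) = √(0.128² + 1.04² × 18.2²) = 18.93; v² = 1.0816.
t = (18.93 − 0.128)/1.0816 = 17.4 days (vs. the pure-advection estimate x/v = 17.5 d).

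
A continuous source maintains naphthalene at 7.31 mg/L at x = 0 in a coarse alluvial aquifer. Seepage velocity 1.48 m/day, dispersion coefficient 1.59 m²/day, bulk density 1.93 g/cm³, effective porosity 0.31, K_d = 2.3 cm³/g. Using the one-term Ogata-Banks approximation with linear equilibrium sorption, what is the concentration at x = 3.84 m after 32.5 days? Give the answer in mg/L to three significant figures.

2.88 mg/L

Retardation factor R = 1 + ρ_b·K_d/n = 1 + 1.93 × 2.3/0.31 = 15.32.
Sorption retards both mechanisms: v_R = v/R = 0.09661 m/day, D_R = D/R = 0.1038 m²/day.
v_R·t = 0.09661 × 32.5 = 3.139825 m; 2√(D_R t) = 3.673 m; argument = (3.84 − 3.139825)/3.673 = 0.1906.
C = C₀ × ½·erfc(0.1906) = 7.31 × 0.3938 = 2.88 mg/L.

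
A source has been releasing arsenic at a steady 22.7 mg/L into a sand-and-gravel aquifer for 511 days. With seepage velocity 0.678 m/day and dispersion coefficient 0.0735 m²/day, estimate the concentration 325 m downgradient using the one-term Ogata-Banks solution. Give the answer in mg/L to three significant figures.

For a continuous step input, C/C₀ ≈ ½·erfc((x−vt)/(2√(Dt))).
vt = 0.678 × 511 = 346.458 m and 2√(Dt) = 2√(0.0735 × 511) = 12.26 m.
Argument (x−vt)/(2√(Dt)) = (325 − 346.458)/12.26 = -1.750; ½·erfc(-1.750) = 0.9933.
C = 22.7 × 0.9933 = 22.5 mg/L.

22.5 mg/L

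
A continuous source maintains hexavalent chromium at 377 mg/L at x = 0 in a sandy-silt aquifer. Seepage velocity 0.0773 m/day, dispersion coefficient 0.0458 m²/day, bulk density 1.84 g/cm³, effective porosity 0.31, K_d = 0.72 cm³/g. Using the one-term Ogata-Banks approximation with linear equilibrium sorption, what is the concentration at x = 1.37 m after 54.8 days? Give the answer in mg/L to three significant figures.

Retardation factor R = 1 + ρ_b·K_d/n = 1 + 1.84 × 0.72/0.31 = 5.274.
Sorption retards both mechanisms: v_R = v/R = 0.01466 m/day, D_R = D/R = 0.008684 m²/day.
v_R·t = 0.01466 × 54.8 = 0.803368 m; 2√(D_R t) = 1.380 m; argument = (1.37 − 0.803368)/1.380 = 0.4106.
C = C₀ × ½·erfc(0.4106) = 377 × 0.2807 = 106 mg/L.

106 mg/L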